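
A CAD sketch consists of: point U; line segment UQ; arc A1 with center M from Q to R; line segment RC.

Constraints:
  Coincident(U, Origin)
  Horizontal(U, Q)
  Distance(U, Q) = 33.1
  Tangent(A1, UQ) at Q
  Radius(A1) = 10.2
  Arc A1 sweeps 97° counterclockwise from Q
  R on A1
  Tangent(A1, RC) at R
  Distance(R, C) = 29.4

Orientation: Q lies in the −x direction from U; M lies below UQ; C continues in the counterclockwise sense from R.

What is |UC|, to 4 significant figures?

56.76

U is at the origin; UQ is horizontal with |UQ| = 33.1 and Q on the −x side, so Q = (-33.10, 0.000). Tangency of A1 to UQ means the radius MQ is perpendicular to UQ, so M = Q + (0, -10.2) = (-33.10, -10.20). On A1, Q sits at bearing 90° from M; a 97° counterclockwise sweep puts R at bearing 187°, so R = M + 10.2·(cos 187°, sin 187°) = (-43.22, -11.44). Tangency of A1 to RC means the radius MR is perpendicular to RC, so RC runs along (−sin 187°, cos 187°); with |RC| = 29.4, C = (-39.64, -40.62). Then |UC| = |C − U| = 56.76.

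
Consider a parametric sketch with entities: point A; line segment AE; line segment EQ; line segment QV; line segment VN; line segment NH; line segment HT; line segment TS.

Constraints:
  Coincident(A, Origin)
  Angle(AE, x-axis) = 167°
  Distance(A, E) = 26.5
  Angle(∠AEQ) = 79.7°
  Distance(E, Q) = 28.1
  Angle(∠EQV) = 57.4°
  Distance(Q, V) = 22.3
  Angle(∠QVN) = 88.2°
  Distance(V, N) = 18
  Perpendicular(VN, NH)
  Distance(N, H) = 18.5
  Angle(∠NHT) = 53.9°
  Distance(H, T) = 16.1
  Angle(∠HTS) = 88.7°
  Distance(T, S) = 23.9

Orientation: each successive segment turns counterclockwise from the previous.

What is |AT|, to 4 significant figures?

21.44

A is at the origin; AE runs at 167.0° with length 26.5, so E = (-25.82, 5.961). ∠AEQ = 79.7° gives EQ at -92.70° from the x-axis; with |EQ| = 28.1, Q = (-27.14, -22.11). ∠EQV = 57.4° gives QV at 29.90° from the x-axis; with |QV| = 22.3, V = (-7.813, -10.99). ∠QVN = 88.2° gives VN at 121.7° from the x-axis; with |VN| = 18.0, N = (-17.27, 4.323). VN is perpendicular to NH, so NH runs at -148.3°; with |NH| = 18.5, H = (-33.01, -5.398). ∠NHT = 53.9° gives HT at -22.20° from the x-axis; with |HT| = 16.1, T = (-18.10, -11.48). Then |AT| = |T − A| = 21.44.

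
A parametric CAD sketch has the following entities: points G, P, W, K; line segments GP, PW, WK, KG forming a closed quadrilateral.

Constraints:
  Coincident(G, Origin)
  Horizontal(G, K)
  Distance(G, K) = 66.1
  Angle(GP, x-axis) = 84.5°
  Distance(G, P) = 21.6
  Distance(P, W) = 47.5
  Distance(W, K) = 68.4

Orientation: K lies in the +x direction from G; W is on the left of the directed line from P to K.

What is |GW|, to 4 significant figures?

66.73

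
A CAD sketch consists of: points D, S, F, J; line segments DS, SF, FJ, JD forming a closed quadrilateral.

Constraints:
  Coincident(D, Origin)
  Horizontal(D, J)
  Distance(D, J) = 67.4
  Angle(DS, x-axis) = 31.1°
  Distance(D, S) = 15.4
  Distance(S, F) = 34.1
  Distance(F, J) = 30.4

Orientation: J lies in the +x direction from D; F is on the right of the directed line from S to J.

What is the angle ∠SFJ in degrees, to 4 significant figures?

116.2°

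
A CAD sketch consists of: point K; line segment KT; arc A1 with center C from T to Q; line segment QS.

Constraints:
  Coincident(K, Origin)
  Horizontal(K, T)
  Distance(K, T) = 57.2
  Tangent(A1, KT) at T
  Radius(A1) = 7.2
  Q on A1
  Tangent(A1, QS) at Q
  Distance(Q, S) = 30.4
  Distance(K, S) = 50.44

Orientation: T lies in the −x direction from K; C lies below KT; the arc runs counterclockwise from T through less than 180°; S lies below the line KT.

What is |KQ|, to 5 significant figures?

63.148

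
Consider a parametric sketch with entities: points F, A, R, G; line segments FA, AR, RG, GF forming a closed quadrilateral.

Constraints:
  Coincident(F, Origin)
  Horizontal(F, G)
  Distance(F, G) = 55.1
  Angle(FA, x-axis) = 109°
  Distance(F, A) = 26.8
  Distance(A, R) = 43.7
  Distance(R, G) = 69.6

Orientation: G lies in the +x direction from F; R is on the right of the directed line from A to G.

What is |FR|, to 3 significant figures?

21.9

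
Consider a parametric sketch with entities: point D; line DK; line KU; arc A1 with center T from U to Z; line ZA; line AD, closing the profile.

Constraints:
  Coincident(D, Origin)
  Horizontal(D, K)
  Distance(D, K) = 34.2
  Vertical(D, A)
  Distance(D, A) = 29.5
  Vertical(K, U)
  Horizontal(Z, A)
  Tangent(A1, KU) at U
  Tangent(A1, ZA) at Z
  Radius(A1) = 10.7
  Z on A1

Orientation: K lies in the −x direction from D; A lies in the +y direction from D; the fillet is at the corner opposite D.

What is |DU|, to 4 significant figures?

39.03

D is at the origin; D and K share the same y with |DK| = 34.2 and K on the −x side, so K = (-34.20, 0.000). DA is vertical with |DA| = 29.5 and A on the +y side, so A = (0.000, 29.50). The virtual corner opposite D is at (-34.20, 29.50). Since A1 is tangent to KU there, TU ⟂ KU and the tangent condition forces TZ to be normal to ZA, with radius 10.7, so the center T sits 10.7 in from both sides at T = (-23.50, 18.80). That places the tangent points at U = (-34.20, 18.80) on KU and Z = (-23.50, 29.50) on ZA. Then |DU| = |U − D| = 39.03.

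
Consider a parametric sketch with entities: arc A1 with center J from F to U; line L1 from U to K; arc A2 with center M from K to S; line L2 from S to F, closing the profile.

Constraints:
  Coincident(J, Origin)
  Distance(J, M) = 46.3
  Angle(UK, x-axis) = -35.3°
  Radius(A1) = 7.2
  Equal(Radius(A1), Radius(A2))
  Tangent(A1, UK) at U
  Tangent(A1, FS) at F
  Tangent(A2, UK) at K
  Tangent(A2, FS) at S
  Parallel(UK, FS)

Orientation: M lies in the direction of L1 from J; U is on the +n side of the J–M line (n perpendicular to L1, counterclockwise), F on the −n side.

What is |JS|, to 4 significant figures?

46.86

The slot axis is L1's direction at -35.3°, so u = (cos -35.3°, sin -35.3°) = (0.8161, -0.5779) and n = (−sin -35.3°, cos -35.3°) = (0.5779, 0.8161). J is at the origin and M lies 46.3 along u from J, so M = 46.3·u = (37.79, -26.75). Tangency of A1 to both parallel lines with radius 7.2 puts U and F at J ± 7.2·n: U = (4.161, 5.876), F = (-4.161, -5.876). Equal radii place K and S the same way about M: K = M + 7.2·n = (41.95, -20.88), S = M − 7.2·n = (33.63, -32.63). Then |JS| = |S − J| = 46.86.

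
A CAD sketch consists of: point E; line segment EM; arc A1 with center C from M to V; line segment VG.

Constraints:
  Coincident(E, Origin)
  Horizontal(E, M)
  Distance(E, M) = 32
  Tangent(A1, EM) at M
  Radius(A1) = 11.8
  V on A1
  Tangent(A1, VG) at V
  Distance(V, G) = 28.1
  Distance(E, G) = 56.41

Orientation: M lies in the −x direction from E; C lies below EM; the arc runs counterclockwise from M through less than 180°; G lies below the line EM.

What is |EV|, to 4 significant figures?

45.80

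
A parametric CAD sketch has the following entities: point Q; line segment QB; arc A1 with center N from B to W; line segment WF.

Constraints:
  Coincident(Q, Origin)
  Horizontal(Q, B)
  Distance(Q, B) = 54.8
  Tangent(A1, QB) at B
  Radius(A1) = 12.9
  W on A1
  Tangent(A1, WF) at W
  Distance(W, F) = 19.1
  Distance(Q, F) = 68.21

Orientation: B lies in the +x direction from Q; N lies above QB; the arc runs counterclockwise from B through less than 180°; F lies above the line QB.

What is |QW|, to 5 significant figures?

68.948

Checks: |NW| = 12.90 ✓; ∠(NW, WF) = 90.00° ✓; |WF| = 19.10 ✓; |QF| = 68.21 ✓.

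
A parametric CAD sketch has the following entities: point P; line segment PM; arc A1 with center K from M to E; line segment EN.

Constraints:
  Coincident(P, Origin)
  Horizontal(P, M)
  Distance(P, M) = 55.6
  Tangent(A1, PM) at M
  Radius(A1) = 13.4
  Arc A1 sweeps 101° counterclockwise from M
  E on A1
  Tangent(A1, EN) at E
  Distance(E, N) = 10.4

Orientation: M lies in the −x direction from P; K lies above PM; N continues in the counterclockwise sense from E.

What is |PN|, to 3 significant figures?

51.6

P is at the origin; P and M share the same y with |PM| = 55.6 and M on the −x side, so M = (-55.6, 0.00). The tangent condition forces KM to be normal to PM, so K = M + (0, 13.4) = (-55.6, 13.4). On A1, M sits at bearing -90° from K; a 101° counterclockwise sweep puts E at bearing 11°, so E = K + 13.4·(cos 11°, sin 11°) = (-42.4, 16.0). Since A1 is tangent to EN there, KE ⟂ EN, so EN runs along (−sin 11°, cos 11°); with |EN| = 10.4, N = (-44.4, 26.2). Then |PN| = |N − P| = 51.6.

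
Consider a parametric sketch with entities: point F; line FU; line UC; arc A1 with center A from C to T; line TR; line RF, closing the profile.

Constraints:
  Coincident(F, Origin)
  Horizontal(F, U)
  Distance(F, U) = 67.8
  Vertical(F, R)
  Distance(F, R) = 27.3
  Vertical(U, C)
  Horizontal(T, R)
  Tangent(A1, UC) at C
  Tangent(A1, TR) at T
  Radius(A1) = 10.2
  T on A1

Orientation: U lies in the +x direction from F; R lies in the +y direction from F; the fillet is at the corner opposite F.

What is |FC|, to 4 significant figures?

69.92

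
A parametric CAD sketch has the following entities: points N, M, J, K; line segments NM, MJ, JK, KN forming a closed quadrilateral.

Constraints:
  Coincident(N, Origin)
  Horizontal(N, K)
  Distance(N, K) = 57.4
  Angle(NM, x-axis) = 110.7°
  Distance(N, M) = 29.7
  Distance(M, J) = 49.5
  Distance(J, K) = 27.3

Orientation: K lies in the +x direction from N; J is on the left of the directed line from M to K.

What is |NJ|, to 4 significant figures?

42.99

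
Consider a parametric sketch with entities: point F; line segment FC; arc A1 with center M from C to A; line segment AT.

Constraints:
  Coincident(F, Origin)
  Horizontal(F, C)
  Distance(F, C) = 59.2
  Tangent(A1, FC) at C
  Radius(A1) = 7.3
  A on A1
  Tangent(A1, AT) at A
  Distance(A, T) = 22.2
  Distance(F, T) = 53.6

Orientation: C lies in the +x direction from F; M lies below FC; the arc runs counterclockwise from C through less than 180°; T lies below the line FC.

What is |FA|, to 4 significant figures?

52.43

Checks: ∠(MC, CF) = 90.00° ✓; |MC| = 7.300 ✓; |MA| = 7.300 ✓; ∠(MA, AT) = 90.00° ✓; |AT| = 22.20 ✓; |FT| = 53.60 ✓.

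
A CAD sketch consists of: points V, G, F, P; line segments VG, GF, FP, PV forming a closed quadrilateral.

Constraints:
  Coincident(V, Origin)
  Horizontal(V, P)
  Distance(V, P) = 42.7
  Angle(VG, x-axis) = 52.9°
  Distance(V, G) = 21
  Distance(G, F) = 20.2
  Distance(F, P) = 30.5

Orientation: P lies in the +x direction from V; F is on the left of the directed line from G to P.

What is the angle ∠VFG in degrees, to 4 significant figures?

10.41°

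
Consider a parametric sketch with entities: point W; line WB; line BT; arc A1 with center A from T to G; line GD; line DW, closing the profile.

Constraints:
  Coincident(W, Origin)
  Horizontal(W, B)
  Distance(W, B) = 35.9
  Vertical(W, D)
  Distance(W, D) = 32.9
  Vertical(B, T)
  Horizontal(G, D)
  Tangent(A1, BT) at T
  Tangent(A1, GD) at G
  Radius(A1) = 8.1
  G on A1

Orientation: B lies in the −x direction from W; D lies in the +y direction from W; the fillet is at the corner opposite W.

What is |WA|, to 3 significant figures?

37.3

W is at the origin; WB is horizontal with |WB| = 35.9 and B on the −x side, so B = (-35.9, 0.00). WD is vertical with |WD| = 32.9 and D on the +y side, so D = (0.00, 32.9). The virtual corner opposite W is at (-35.9, 32.9). The tangent condition forces AT to be normal to BT and since A1 is tangent to GD there, AG ⟂ GD, with radius 8.1, so the center A sits 8.1 in from both sides at A = (-27.8, 24.8). Then |WA| = |A − W| = 37.3.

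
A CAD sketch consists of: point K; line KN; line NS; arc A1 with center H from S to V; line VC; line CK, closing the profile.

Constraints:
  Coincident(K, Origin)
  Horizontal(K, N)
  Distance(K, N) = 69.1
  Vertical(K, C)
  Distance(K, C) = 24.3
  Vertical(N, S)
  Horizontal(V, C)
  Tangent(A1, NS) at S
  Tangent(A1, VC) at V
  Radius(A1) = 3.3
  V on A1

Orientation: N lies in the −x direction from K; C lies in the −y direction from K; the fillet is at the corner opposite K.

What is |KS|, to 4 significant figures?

72.22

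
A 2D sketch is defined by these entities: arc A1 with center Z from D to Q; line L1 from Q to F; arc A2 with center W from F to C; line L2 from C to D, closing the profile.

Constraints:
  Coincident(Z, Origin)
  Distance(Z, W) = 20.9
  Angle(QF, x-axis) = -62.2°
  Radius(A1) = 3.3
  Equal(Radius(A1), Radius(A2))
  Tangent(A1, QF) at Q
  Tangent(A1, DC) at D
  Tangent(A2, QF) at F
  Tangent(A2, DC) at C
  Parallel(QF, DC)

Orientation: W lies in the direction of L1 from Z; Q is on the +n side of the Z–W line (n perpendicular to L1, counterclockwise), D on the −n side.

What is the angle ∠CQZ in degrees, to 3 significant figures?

72.5°

The slot axis is L1's direction at -62.2°, so u = (cos -62.2°, sin -62.2°) = (0.466, -0.885) and n = (−sin -62.2°, cos -62.2°) = (0.885, 0.466). Z is at the origin and W lies 20.9 along u from Z, so W = 20.9·u = (9.75, -18.5). Tangency of A1 to both parallel lines with radius 3.3 puts Q and D at Z ± 3.3·n: Q = (2.92, 1.54), D = (-2.92, -1.54). Equal radii place F and C the same way about W: F = W + 3.3·n = (12.7, -16.9), C = W − 3.3·n = (6.83, -20.0). Then cos ∠CQZ = QC·QZ / (|QC||QZ|), giving 72.5°.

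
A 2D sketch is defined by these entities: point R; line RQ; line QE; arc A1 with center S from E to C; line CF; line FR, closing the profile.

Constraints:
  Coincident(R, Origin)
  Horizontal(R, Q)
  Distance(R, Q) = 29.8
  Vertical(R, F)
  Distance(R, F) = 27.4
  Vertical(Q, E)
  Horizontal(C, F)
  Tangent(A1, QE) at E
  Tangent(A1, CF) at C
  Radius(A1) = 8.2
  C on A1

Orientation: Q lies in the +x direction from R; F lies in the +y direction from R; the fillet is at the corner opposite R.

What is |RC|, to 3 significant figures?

34.9

R is at the origin; R and Q share the same y with |RQ| = 29.8 and Q on the +x side, so Q = (29.8, 0.00). R and F share the same x with |RF| = 27.4 and F on the +y side, so F = (0.00, 27.4). The virtual corner opposite R is at (29.8, 27.4). A1 meets QE tangentially, so SE is at right angles to QE and tangency of A1 to CF means the radius SC is perpendicular to CF, with radius 8.2, so the center S sits 8.2 in from both sides at S = (21.6, 19.2). That places the tangent points at E = (29.8, 19.2) on QE and C = (21.6, 27.4) on CF. Then |RC| = |C − R| = 34.9.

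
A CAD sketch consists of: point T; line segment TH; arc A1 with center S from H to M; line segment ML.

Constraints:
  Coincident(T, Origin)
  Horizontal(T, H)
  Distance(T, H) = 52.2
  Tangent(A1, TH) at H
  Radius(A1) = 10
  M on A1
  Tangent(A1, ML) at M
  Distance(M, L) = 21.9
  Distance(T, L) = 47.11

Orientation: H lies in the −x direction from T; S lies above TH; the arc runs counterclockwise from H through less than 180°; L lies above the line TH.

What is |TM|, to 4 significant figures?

43.17

Checks: |SM| = 10.00 ✓; ∠(SM, ML) = 90.00° ✓; |ML| = 21.90 ✓; |TL| = 47.11 ✓.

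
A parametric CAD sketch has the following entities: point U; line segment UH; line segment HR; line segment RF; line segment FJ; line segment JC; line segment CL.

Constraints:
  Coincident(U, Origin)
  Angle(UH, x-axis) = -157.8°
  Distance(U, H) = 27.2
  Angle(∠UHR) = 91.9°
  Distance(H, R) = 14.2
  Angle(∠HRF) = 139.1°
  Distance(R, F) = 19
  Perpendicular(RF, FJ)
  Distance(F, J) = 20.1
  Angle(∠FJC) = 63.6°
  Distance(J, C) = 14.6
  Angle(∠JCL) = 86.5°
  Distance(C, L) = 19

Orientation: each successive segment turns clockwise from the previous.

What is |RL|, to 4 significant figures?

15.66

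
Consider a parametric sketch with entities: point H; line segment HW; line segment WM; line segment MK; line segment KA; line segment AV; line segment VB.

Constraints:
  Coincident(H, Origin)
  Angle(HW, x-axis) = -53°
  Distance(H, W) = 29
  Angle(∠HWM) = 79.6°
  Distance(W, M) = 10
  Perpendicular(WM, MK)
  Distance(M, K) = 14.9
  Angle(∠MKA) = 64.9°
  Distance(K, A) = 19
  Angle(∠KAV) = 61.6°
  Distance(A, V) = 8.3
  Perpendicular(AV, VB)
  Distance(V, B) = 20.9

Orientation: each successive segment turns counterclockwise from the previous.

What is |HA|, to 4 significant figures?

25.00

WM is perpendicular to MK, so MK runs at 137.4°; with |MK| = 14.9, K = (13.25, -5.714). ∠MKA = 64.9° gives KA at -107.5° from the x-axis; with |KA| = 19.0, A = (7.540, -23.83). Then |HA| = |A − H| = 25.00.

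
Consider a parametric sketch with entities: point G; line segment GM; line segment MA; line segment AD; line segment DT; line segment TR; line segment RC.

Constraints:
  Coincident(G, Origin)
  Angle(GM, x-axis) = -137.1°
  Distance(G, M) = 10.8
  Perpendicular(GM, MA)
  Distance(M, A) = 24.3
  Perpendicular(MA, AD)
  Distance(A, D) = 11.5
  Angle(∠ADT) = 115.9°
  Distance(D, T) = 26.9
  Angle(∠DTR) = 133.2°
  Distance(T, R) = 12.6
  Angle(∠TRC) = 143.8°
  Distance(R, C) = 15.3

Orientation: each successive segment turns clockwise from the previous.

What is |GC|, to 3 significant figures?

20.6

G is at the origin; GM runs at -137.1° with length 10.8, so M = (-7.91, -7.35). The perpendicularity gives MA at right angles to GM, so MA runs at 133°; with |MA| = 24.3, A = (-24.5, 10.4). MA ⟂ AD, so AD runs at 42.9°; with |AD| = 11.5, D = (-16.0, 18.3). ∠ADT = 115.9° gives DT at -21.2° from the x-axis; with |DT| = 26.9, T = (9.05, 8.55). ∠DTR = 133.2° gives TR at -68.0° from the x-axis; with |TR| = 12.6, R = (13.8, -3.13). ∠TRC = 143.8° gives RC at -104° from the x-axis; with |RC| = 15.3, C = (10.0, -18.0). Then |GC| = |C − G| = 20.6.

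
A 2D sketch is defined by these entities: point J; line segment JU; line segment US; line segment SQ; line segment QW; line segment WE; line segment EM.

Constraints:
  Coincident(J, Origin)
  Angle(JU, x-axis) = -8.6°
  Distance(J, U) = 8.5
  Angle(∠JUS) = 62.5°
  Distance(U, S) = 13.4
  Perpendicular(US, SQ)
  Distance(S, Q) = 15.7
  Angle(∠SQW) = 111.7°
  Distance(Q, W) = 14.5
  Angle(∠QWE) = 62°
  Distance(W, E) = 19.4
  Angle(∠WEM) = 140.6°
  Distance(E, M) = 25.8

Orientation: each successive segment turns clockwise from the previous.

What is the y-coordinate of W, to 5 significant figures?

11.197

J is at the origin; JU runs at -8.6° with length 8.5, so U = (8.4044, -1.2711). ∠JUS = 62.5° gives US at -126.10° from the x-axis; with |US| = 13.4, S = (0.50920, -12.098). US is perpendicular to SQ, so SQ runs at 143.90°; with |SQ| = 15.7, Q = (-12.176, -2.8477). ∠SQW = 111.7° gives QW at 75.600° from the x-axis; with |QW| = 14.5, W = (-8.5702, 11.197). So W.y = 11.197.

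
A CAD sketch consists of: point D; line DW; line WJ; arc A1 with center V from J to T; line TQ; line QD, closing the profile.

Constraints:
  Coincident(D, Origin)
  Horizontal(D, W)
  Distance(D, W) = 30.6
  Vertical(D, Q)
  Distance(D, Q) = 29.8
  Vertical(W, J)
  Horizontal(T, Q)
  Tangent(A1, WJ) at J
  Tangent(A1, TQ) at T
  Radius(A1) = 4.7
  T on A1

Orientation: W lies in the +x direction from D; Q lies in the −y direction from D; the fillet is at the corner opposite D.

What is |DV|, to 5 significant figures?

36.067

DQ is vertical with |DQ| = 29.8 and Q on the −y side, so Q = (0.0000, -29.800). The virtual corner opposite D is at (30.600, -29.800). Tangency of A1 to WJ means the radius VJ is perpendicular to WJ and since A1 is tangent to TQ there, VT ⟂ TQ, with radius 4.7, so the center V sits 4.7 in from both sides at V = (25.900, -25.100). Then |DV| = |V − D| = 36.067.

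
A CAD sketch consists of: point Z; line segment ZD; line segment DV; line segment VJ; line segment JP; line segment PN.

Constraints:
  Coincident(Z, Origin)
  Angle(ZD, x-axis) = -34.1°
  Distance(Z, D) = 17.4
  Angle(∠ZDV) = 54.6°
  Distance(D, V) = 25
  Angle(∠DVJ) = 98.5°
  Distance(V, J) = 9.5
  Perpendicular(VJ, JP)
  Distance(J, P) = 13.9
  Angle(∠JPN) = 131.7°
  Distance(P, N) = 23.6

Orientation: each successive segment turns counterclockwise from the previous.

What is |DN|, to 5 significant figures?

6.5834

Z is at the origin; ZD runs at -34.1° with length 17.4, so D = (14.408, -9.7551). ∠ZDV = 54.6° gives DV at 91.300° from the x-axis; with |DV| = 25.0, V = (13.841, 15.238). ∠DVJ = 98.5° gives VJ at 172.80° from the x-axis; with |VJ| = 9.5, J = (4.4160, 16.429). The perpendicularity gives JP at right angles to VJ, so JP runs at -97.200°; with |JP| = 13.9, P = (2.6738, 2.6387). ∠JPN = 131.7° gives PN at -48.900° from the x-axis; with |PN| = 23.6, N = (18.188, -15.145). Then |DN| = |N − D| = 6.5834.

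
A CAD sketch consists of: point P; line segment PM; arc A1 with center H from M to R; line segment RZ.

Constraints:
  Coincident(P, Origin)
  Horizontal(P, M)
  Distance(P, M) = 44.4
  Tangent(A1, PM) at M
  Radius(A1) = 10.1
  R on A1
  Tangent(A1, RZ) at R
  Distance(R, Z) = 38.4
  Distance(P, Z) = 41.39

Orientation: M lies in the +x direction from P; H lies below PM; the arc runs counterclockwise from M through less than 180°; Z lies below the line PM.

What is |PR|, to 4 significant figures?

36.04

P is at the origin; PM is horizontal with |PM| = 44.4 and M on the +x side, so M = (44.40, 0.000). Since A1 is tangent to PM there, HM ⟂ PM, so H = M + (0, -10.1) = (44.40, -10.10). Since HR ⟂ RZ (tangency), |HZ| = √(10.1² + 38.4²) = 39.71 regardless of where R sits on A1. So Z lies on both circle(P, 41.39) and circle(H, 39.71); the below-PM intersection is Z = (16.22, -38.08). R is the foot of the tangent from Z: R = (35.69, -4.979).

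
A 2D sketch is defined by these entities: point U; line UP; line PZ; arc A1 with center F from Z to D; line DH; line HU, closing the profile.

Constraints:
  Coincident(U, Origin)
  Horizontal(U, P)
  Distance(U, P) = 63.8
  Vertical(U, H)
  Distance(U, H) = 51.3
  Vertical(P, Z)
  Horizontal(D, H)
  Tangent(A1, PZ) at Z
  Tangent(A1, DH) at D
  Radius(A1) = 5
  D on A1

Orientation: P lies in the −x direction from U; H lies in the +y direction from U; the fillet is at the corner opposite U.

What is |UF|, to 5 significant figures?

74.841

U is at the origin; U and P share the same y with |UP| = 63.8 and P on the −x side, so P = (-63.800, 0.0000). U and H share the same x with |UH| = 51.3 and H on the +y side, so H = (0.0000, 51.300). The virtual corner opposite U is at (-63.800, 51.300). Tangency of A1 to PZ means the radius FZ is perpendicular to PZ and tangency of A1 to DH means the radius FD is perpendicular to DH, with radius 5.0, so the center F sits 5.0 in from both sides at F = (-58.800, 46.300). Then |UF| = |F − U| = 74.841.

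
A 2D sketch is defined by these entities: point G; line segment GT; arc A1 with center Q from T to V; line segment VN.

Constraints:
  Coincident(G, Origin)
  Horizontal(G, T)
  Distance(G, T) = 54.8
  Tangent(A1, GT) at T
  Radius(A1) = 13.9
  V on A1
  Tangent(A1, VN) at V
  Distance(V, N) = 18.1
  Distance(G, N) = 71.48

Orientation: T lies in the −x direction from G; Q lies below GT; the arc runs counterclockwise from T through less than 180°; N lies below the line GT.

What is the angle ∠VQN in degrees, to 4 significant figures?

52.48°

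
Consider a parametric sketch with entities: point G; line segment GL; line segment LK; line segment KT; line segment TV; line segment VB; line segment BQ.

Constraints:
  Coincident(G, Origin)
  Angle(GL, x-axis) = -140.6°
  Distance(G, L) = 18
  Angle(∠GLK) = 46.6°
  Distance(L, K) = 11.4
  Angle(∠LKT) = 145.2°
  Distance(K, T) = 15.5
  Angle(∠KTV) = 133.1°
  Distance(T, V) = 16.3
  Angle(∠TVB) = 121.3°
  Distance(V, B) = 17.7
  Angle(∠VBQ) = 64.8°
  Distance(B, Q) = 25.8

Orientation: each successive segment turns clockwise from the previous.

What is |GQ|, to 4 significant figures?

6.211

G is at the origin; GL runs at -140.6° with length 18.0, so L = (-13.91, -11.43). ∠GLK = 46.6° gives LK at 86.00° from the x-axis; with |LK| = 11.4, K = (-13.11, -0.05292). ∠LKT = 145.2° gives KT at 51.20° from the x-axis; with |KT| = 15.5, T = (-3.402, 12.03). ∠KTV = 133.1° gives TV at 4.300° from the x-axis; with |TV| = 16.3, V = (12.85, 13.25). ∠TVB = 121.3° gives VB at -54.40° from the x-axis; with |VB| = 17.7, B = (23.16, -1.143). ∠VBQ = 64.8° gives BQ at -169.6° from the x-axis; with |BQ| = 25.8, Q = (-2.220, -5.800). Then |GQ| = |Q − G| = 6.211.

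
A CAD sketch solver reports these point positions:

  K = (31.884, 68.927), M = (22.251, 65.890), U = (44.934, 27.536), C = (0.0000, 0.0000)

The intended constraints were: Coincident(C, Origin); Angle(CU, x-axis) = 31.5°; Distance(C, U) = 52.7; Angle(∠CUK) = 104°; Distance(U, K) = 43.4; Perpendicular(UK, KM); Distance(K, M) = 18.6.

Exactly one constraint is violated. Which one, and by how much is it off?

Distance(K, M) = 18.6 — off by 8.50.

C = (0.00, 0.00) ✓; CU at 31.50° ✓; |CU| = 52.70 ✓; ∠CUK = 104.0° ✓; |UK| = 43.40 ✓; ∠(UK, KM) = 90.00° ✓; |KM| = 10.10 ✗.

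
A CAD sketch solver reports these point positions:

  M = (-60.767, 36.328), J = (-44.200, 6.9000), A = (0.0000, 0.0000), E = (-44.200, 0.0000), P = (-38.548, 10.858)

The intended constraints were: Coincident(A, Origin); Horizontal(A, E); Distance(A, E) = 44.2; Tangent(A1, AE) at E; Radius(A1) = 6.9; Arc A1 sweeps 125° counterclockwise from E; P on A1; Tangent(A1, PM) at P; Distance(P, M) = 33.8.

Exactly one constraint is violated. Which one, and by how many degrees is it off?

Tangent(A1, PM) at P — off by 6.10°.

A = (0.00, 0.00) ✓; A.y = 0.00, E.y = 0.00 ✓; |AE| = 44.20 ✓; ∠(JE, EA) = 90.00° ✓; |JE| = 6.900 ✓; bearing(J→P) − bearing(J→E) = 125.0° ✓; |JP| = 6.900 ✓; ∠(JP, PM) = 83.90° ✗; |PM| = 33.80 ✓.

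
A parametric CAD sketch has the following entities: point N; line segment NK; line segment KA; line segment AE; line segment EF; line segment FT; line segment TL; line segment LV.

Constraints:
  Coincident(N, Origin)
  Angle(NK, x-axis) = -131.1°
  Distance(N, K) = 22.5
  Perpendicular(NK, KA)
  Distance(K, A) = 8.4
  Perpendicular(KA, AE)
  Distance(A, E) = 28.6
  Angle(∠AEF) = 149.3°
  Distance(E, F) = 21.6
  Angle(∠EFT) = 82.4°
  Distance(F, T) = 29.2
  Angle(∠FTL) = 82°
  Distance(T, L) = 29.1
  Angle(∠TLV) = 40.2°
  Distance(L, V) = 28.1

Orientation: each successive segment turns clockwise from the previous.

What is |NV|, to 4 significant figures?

16.24

∠FTL = 82.0° gives TL at -177.4° from the x-axis; with |TL| = 29.1, L = (-5.499, -13.16). ∠TLV = 40.2° gives LV at 42.80° from the x-axis; with |LV| = 28.1, V = (15.12, 5.936). Then |NV| = |V − N| = 16.24.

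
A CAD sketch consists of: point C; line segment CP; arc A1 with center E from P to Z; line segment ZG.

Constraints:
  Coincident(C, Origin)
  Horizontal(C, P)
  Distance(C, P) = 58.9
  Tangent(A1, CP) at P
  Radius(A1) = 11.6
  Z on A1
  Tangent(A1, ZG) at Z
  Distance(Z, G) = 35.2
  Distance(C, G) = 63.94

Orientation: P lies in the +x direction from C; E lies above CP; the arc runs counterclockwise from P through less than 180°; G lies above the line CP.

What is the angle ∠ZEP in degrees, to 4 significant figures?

130.9°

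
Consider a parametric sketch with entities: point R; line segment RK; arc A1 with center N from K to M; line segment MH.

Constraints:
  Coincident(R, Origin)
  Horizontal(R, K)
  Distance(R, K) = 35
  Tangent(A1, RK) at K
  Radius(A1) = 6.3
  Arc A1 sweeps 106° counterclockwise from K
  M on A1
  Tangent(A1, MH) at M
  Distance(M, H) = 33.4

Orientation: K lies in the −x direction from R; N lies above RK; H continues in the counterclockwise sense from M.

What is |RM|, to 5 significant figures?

30.039

Tangency of A1 to RK means the radius NK is perpendicular to RK, so N = K + (0, 6.3) = (-35.000, 6.3000). On A1, K sits at bearing -90° from N; a 106° counterclockwise sweep puts M at bearing 16°, so M = N + 6.3·(cos 16°, sin 16°) = (-28.944, 8.0365). Then |RM| = |M − R| = 30.039.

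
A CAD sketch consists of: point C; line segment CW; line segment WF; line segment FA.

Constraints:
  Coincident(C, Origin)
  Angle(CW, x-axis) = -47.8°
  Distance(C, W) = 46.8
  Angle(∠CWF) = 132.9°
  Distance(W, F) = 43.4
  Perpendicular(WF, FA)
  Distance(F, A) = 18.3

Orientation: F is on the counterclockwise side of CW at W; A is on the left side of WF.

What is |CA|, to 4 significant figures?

76.94

C is at the origin; CW runs at -47.8° with length 46.8, so W = 46.8·(cos -47.8°, sin -47.8°) = (31.44, -34.67). ∠CWF = 132.9°, so WF runs at -47.8° + (180° − 132.9°) = -0.7000° from the x-axis; with |WF| = 43.4, F = W + 43.4·(cos -0.7000°, sin -0.7000°) = (74.83, -35.20). WF is perpendicular to FA; with |FA| = 18.3 on the left of WF, A = F + 18.3·(0.01222, 0.9999) = (75.06, -16.90). Then |CA| = |A − C| = 76.94.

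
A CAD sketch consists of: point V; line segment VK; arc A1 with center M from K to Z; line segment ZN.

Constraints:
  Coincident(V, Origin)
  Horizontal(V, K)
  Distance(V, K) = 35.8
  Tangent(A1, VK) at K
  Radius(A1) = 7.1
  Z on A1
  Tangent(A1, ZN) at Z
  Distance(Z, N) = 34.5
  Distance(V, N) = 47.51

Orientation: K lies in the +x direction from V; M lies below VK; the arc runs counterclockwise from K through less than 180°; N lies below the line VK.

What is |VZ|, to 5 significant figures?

29.425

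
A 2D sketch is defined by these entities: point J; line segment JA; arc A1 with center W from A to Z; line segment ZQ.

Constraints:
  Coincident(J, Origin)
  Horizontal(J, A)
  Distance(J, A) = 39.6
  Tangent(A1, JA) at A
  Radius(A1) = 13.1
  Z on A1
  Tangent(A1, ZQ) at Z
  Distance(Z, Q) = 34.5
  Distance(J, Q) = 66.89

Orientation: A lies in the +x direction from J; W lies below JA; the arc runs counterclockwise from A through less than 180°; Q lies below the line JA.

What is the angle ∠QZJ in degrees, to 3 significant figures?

154°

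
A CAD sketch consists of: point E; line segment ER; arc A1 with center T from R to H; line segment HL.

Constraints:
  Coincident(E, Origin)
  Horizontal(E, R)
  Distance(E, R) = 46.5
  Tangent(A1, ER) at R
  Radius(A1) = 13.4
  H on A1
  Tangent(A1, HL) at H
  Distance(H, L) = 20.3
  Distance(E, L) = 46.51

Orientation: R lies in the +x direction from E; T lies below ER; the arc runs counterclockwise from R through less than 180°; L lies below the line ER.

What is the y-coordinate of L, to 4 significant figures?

-33.28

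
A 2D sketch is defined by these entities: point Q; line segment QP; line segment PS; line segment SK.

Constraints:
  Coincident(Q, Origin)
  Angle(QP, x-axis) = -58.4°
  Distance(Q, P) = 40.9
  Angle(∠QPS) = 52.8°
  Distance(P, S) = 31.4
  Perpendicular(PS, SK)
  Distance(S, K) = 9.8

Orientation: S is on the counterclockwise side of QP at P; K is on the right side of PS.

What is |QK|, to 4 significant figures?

42.90

∠QPS = 52.8°, so PS runs at -58.4° + (180° − 52.8°) = 68.80° from the x-axis; with |PS| = 31.4, S = P + 31.4·(cos 68.80°, sin 68.80°) = (32.79, -5.561). PS is perpendicular to SK; with |SK| = 9.8 on the right of PS, K = S + 9.8·(0.9323, -0.3616) = (41.92, -9.105). Then |QK| = |K − Q| = 42.90.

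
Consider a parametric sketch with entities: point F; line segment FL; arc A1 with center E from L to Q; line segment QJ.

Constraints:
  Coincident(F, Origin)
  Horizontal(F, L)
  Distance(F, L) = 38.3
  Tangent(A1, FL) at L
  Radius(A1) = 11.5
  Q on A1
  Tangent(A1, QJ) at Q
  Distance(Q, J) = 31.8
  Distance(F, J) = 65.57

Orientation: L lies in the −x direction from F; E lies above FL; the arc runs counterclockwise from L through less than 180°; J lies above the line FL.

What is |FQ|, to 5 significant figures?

34.701

F is at the origin; FL is horizontal with |FL| = 38.3 and L on the −x side, so L = (-38.300, 0.0000). Tangency of A1 to FL means the radius EL is perpendicular to FL, so E = L + (0, 11.5) = (-38.300, 11.500). Since EQ ⟂ QJ (tangency), |EJ| = √(11.5² + 31.8²) = 33.816 regardless of where Q sits on A1. So J lies on both circle(F, 65.57) and circle(E, 33.816); the above-FL intersection is J = (-48.991, 43.581). Q is the foot of the tangent from J: Q = (-29.277, 18.629).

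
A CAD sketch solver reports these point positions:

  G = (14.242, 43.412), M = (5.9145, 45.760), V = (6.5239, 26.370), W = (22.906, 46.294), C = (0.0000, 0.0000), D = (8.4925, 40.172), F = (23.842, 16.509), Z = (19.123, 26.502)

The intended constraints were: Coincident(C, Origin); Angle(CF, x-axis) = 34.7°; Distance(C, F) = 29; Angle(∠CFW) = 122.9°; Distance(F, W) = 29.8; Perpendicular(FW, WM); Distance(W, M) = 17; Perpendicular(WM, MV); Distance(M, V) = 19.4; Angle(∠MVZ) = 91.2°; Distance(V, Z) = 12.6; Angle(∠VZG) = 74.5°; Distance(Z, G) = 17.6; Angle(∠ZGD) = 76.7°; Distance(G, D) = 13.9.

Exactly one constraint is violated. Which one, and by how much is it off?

Distance(G, D) = 13.9 — off by 7.30.

C = (0.00, 0.00) ✓; CF at 34.70° ✓; |CF| = 29.00 ✓; ∠CFW = 122.9° ✓; |FW| = 29.80 ✓; ∠(FW, WM) = 90.00° ✓; |WM| = 17.00 ✓; ∠(WM, MV) = 90.00° ✓; |MV| = 19.40 ✓; ∠MVZ = 91.20° ✓; |VZ| = 12.60 ✓; ∠VZG = 74.50° ✓; |ZG| = 17.60 ✓; ∠ZGD = 76.70° ✓; |GD| = 6.600 ✗.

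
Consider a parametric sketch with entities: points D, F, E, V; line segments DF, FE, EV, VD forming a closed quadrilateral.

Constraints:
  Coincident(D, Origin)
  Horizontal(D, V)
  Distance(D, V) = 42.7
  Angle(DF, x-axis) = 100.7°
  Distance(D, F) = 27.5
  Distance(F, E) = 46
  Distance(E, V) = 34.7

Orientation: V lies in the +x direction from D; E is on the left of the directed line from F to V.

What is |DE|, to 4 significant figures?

53.10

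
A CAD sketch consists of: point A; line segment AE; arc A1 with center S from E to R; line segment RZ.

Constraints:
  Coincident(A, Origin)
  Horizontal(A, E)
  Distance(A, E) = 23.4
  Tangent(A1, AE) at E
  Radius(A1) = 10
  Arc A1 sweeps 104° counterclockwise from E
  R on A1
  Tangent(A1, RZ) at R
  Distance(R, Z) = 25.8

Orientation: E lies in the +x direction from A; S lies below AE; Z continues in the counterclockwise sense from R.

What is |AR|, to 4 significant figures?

18.49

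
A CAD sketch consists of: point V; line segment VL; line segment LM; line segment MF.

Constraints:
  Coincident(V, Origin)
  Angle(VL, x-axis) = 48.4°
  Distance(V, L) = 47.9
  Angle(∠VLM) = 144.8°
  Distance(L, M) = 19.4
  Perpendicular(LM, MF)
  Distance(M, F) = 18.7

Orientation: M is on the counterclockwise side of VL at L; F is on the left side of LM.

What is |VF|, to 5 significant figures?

59.216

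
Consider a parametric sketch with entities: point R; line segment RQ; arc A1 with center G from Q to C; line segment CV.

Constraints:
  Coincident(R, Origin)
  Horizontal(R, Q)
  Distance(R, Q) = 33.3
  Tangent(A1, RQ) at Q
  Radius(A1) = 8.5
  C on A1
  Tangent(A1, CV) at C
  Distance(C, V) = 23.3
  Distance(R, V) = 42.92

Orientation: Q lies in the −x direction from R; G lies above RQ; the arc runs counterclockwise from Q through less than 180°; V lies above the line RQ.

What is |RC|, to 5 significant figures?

26.648

Checks: R = (0.00, 0.00) ✓; |GC| = 8.500 ✓; ∠(GC, CV) = 90.00° ✓; |CV| = 23.30 ✓; |RV| = 42.92 ✓.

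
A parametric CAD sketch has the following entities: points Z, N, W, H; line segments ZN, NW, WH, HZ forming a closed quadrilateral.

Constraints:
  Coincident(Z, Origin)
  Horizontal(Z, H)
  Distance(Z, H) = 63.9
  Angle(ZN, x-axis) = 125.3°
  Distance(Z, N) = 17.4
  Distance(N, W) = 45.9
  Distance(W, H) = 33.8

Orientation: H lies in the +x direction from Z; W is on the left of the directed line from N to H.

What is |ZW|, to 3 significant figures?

40.2

Z is at the origin; Z and H share the same y with |ZH| = 63.9 and H in +x, so H = (63.9, 0). ZN runs at 125.3° with |ZN| = 17.4, so N = (-10.1, 14.2). W is determined by |NW| = 45.9 and |WH| = 33.8 together: it lies at the intersection of circle(N, 45.9) and circle(H, 33.8). With |NH| = 75.3, the foot of the radical line on NH is 44.1 from N and the perpendicular offset is √(45.9² − 44.1²) = 12.9. Taking the left-of-NH solution: W = (35.6, 18.5).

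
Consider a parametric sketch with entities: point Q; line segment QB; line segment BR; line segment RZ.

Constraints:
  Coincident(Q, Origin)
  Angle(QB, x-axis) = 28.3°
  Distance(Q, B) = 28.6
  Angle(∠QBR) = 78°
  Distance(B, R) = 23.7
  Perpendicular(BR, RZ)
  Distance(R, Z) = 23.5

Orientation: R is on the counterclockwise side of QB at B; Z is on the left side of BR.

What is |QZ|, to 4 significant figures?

18.31

Q is at the origin; QB runs at 28.3° with length 28.6, so B = 28.6·(cos 28.3°, sin 28.3°) = (25.18, 13.56). ∠QBR = 78.0°, so BR runs at 28.3° + (180° − 78.0°) = 130.3° from the x-axis; with |BR| = 23.7, R = B + 23.7·(cos 130.3°, sin 130.3°) = (9.853, 31.63). BR is perpendicular to RZ; with |RZ| = 23.5 on the left of BR, Z = R + 23.5·(-0.7627, -0.6468) = (-8.070, 16.43). Then |QZ| = |Z − Q| = 18.31.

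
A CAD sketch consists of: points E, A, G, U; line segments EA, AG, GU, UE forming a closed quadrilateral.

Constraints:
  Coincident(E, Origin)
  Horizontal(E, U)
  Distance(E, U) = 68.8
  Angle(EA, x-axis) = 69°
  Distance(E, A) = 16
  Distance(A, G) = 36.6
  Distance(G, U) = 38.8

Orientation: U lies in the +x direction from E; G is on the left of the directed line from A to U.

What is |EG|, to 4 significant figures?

48.37

E is at the origin; E and U share the same y with |EU| = 68.8 and U in +x, so U = (68.8, 0). EA runs at 69.0° with |EA| = 16.0, so A = (5.734, 14.94). G is determined by |AG| = 36.6 and |GU| = 38.8 together: it lies at the intersection of circle(A, 36.6) and circle(U, 38.8). With |AU| = 64.81, the foot of the radical line on AU is 31.13 from A and the perpendicular offset is √(36.6² − 31.13²) = 19.25. Taking the left-of-AU solution: G = (40.46, 26.50).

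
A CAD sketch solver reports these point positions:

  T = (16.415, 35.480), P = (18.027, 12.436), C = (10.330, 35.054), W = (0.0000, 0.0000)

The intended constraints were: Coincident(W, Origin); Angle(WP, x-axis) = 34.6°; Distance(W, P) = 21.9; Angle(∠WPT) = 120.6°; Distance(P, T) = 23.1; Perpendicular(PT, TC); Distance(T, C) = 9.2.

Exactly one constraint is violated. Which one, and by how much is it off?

Distance(T, C) = 9.2 — off by 3.10.

W = (0.00, 0.00) ✓; WP at 34.60° ✓; |WP| = 21.90 ✓; ∠WPT = 120.6° ✓; |PT| = 23.10 ✓; ∠(PT, TC) = 90.00° ✓; |TC| = 6.100 ✗.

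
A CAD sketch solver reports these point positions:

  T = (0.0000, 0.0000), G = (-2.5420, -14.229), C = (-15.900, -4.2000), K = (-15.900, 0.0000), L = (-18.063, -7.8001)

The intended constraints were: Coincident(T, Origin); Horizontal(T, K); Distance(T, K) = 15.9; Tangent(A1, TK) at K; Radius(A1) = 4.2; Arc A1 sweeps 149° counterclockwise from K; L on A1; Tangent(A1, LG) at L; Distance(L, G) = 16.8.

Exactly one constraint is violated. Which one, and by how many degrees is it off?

Tangent(A1, LG) at L — off by 8.50°.

T = (0.00, 0.00) ✓; T.y = 0.00, K.y = 0.00 ✓; |TK| = 15.90 ✓; ∠(CK, KT) = 90.00° ✓; |CK| = 4.200 ✓; bearing(C→L) − bearing(C→K) = 149.0° ✓; |CL| = 4.200 ✓; ∠(CL, LG) = 81.50° ✗; |LG| = 16.80 ✓.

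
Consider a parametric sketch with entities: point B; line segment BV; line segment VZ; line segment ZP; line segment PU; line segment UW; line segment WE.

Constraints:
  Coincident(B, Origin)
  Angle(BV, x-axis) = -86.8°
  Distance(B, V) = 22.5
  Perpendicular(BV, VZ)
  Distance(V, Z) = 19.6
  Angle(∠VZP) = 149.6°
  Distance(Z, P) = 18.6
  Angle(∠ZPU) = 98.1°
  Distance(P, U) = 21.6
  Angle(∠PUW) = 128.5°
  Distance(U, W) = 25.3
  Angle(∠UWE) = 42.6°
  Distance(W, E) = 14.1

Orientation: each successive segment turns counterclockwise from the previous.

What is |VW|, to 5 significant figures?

36.591

∠ZPU = 98.1° gives PU at 115.50° from the x-axis; with |PU| = 21.6, U = (27.019, 8.4181). ∠PUW = 128.5° gives UW at 167.00° from the x-axis; with |UW| = 25.3, W = (2.3672, 14.109). Then |VW| = |W − V| = 36.591.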